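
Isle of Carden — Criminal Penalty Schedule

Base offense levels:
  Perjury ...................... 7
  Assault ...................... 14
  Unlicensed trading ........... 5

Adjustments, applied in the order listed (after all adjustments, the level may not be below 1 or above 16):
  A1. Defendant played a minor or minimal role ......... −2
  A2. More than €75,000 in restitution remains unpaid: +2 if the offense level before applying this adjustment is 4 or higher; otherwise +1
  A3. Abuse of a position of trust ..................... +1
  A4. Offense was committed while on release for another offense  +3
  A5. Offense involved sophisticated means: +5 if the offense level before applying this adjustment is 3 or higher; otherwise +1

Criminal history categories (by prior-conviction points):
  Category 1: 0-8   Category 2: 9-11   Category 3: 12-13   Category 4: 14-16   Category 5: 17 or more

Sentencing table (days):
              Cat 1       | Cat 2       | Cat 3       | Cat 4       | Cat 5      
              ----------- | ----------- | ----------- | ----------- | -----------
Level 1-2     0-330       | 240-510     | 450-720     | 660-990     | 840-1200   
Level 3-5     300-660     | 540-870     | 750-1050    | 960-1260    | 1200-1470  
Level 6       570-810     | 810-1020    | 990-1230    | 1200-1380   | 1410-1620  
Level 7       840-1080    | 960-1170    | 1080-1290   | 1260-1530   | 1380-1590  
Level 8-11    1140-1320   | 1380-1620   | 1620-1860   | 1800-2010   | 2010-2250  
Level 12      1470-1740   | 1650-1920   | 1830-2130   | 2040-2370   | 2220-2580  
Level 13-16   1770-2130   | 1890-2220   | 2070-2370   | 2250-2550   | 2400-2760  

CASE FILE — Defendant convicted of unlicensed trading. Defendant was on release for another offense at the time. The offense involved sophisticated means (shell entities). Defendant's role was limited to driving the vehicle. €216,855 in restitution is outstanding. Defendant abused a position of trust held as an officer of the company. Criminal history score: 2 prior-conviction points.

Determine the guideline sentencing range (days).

Base offense level for unlicensed trading: 5.
A1 applies: 5 − 2 = 3.
A2 applies (level before this adjustment is 3 < 4, so +1): 3 + 1 = 4.
A3 applies: 4 + 1 = 5.
A4 applies: 5 + 3 = 8.
A5 applies (level before this adjustment is 8 ≥ 3, so +5): 8 + 5 = 13.
Final offense level: 13.
Criminal history: 2 prior points → Category 1 (0-8).
Level 13 falls in the 13-16 band.
Grid: Level 13-16 × Category 1 = 1770-2130 days.

1770-2130 days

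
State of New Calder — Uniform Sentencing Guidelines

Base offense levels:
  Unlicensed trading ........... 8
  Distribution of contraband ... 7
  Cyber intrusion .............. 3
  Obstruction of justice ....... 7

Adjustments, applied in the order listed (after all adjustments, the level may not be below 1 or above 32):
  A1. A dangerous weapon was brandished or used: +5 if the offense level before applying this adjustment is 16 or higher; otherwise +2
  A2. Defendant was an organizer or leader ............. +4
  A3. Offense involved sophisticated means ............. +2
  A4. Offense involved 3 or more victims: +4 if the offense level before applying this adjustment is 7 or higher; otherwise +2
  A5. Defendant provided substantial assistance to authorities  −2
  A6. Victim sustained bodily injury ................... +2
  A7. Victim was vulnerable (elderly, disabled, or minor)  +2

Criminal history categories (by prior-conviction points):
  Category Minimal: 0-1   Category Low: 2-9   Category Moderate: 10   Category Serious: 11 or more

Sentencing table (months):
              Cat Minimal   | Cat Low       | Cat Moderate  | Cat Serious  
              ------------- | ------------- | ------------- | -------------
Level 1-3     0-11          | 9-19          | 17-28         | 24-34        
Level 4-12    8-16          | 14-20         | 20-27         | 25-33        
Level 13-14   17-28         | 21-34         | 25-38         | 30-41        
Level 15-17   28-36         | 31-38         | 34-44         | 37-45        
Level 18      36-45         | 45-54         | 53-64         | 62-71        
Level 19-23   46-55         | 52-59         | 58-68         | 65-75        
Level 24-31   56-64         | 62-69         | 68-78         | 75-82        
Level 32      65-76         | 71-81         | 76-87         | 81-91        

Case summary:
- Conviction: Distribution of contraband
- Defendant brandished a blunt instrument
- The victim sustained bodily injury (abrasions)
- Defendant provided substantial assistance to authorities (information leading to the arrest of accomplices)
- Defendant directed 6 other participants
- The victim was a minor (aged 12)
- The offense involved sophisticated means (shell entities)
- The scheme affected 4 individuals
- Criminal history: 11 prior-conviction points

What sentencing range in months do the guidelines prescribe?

Base offense level for distribution of contraband: 7.
A1 applies (level before this adjustment is 7 < 16, so +2): 7 + 2 = 9.
A2 applies: 9 + 4 = 13.
A3 applies: 13 + 2 = 15.
A4 applies (level before this adjustment is 15 ≥ 7, so +4): 15 + 4 = 19.
A5 applies: 19 − 2 = 17.
A6 applies: 17 + 2 = 19.
A7 applies: 19 + 2 = 21.
Final offense level: 21.
Criminal history: 11 prior points → Category Serious (11+).
Level 21 falls in the 19-23 band.
Grid: Level 19-23 × Category Serious = 65-75 months.

65-75 months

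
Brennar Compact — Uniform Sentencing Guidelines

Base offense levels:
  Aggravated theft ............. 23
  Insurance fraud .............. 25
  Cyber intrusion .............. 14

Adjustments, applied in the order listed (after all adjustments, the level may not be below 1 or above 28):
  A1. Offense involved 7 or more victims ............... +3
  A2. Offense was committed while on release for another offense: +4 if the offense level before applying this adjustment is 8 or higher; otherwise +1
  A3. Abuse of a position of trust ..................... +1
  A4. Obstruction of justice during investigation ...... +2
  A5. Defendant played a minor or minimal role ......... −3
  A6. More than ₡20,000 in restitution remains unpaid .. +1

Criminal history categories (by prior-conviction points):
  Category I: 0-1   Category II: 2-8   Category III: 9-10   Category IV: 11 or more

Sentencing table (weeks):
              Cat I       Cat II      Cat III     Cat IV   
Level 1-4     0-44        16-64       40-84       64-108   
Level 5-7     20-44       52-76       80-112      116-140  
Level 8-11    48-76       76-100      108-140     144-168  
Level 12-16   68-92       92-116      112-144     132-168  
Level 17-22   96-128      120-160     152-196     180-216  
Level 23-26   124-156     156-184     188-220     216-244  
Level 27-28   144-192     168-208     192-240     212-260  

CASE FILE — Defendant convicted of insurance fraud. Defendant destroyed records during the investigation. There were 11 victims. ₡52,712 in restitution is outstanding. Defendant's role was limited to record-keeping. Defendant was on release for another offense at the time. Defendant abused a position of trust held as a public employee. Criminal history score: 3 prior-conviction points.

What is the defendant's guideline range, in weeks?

168-208 weeks

Base offense level for insurance fraud: 25.
A1 applies: 25 + 3 = 28.
A2 applies (level before this adjustment is 28 ≥ 8, so +4): 28 + 4 = 32.
A3 applies: 32 + 1 = 33.
A4 applies: 33 + 2 = 35.
A5 applies: 35 − 3 = 32.
A6 applies: 32 + 1 = 33.
Level 33 exceeds the maximum of 28; capped at 28.
Final offense level: 28.
Criminal history: 3 prior points → Category II (2-8).
Level 28 falls in the 27-28 band.
Grid: Level 27-28 × Category II = 168-208 weeks.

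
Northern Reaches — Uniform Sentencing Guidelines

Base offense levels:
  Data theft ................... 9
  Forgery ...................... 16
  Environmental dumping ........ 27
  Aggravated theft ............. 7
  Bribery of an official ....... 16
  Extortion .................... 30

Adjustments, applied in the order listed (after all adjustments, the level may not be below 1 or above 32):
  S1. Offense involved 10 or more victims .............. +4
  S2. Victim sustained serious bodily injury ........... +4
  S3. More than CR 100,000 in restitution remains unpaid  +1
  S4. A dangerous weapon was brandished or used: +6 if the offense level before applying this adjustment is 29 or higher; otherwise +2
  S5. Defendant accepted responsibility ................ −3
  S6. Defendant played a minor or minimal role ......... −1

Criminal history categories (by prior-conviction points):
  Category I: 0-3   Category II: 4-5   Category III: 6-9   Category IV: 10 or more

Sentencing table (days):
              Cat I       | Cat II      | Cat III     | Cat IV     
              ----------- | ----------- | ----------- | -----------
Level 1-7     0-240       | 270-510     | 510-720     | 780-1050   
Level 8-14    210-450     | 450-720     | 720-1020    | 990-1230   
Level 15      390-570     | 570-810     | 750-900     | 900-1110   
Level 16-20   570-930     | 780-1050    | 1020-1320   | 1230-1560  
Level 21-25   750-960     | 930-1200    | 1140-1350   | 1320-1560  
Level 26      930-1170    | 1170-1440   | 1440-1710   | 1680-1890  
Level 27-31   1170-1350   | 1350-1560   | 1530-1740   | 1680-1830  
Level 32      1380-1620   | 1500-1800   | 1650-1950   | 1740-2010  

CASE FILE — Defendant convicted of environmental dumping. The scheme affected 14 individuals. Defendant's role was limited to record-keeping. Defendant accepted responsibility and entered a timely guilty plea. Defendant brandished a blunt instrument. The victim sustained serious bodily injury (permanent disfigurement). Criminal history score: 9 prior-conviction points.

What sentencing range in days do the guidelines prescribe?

Base offense level for environmental dumping: 27.
S1 applies: 27 + 4 = 31.
S2 applies: 31 + 4 = 35.
S3 does not apply.
S4 applies (level before this adjustment is 35 ≥ 29, so +6): 35 + 6 = 41.
S5 applies: 41 − 3 = 38.
S6 applies: 38 − 1 = 37.
Level 37 exceeds the maximum of 32; capped at 32.
Final offense level: 32.
Criminal history: 9 prior points → Category III (6-9).
Level 32 falls in the 32 band.
Grid: Level 32 × Category III = 1650-1950 days.

1650-1950 days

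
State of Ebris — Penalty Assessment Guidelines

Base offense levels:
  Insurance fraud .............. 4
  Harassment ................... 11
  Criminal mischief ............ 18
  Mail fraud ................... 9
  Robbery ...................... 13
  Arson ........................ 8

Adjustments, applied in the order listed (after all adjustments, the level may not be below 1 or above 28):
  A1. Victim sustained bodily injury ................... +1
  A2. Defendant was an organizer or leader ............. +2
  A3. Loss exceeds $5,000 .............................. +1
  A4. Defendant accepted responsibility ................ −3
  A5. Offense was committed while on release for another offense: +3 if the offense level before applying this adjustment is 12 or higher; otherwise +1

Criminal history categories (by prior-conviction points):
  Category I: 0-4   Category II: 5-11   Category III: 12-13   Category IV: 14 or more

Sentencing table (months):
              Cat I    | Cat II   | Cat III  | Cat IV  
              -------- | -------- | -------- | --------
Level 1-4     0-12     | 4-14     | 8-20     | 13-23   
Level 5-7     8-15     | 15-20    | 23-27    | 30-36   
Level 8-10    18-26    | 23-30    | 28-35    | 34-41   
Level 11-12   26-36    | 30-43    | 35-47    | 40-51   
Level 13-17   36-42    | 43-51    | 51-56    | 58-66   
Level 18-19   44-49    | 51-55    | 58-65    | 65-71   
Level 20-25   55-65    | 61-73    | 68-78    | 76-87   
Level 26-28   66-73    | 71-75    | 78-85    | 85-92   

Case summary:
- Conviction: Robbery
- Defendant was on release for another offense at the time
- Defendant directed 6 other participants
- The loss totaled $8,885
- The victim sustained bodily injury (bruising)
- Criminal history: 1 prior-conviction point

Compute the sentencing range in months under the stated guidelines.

Base offense level for robbery: 13.
A1 applies: 13 + 1 = 14.
A2 applies: 14 + 2 = 16.
A3 applies: 16 + 1 = 17.
A4 does not apply.
A5 applies (level before this adjustment is 17 ≥ 12, so +3): 17 + 3 = 20.
Final offense level: 20.
Criminal history: 1 prior point → Category I (0-4).
Level 20 falls in the 20-25 band.
Grid: Level 20-25 × Category I = 55-65 months.

55-65 months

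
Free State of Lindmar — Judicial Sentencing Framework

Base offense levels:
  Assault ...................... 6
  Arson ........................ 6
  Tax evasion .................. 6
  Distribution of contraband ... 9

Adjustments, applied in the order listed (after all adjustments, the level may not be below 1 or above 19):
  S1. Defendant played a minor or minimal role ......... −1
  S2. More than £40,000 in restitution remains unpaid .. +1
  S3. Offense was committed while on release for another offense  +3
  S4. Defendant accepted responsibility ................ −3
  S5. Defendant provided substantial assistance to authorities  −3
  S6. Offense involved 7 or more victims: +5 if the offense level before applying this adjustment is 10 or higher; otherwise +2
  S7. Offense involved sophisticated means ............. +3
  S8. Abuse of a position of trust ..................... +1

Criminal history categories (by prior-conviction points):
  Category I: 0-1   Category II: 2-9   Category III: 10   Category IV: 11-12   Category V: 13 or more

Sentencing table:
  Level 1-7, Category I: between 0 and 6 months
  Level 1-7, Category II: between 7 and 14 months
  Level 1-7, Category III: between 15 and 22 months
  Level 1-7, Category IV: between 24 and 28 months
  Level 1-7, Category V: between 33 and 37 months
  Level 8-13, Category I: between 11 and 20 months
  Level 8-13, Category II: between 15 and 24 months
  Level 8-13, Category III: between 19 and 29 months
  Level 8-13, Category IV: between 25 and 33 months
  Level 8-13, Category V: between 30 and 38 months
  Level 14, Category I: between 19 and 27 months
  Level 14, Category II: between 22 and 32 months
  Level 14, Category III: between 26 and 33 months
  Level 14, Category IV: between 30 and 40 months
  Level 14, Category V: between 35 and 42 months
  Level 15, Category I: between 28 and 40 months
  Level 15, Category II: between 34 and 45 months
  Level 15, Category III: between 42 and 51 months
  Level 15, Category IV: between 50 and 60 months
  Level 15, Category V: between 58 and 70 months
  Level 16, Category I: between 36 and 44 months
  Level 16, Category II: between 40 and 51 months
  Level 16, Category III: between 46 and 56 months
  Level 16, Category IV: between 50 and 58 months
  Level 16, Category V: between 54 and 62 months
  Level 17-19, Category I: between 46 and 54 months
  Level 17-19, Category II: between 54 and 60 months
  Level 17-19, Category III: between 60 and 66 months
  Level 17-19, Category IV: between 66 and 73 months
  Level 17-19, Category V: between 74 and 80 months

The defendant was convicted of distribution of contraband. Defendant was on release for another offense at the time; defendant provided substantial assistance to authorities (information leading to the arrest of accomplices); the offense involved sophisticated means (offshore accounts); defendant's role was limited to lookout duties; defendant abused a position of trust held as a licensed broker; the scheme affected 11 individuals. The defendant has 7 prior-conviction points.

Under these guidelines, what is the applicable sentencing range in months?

Base offense level for distribution of contraband: 9.
S1 applies: 9 − 1 = 8.
S2 does not apply.
S3 applies: 8 + 3 = 11.
S5 applies: 11 − 3 = 8.
S6 applies (level before this adjustment is 8 < 10, so +2): 8 + 2 = 10.
S7 applies: 10 + 3 = 13.
S8 applies: 13 + 1 = 14.
Final offense level: 14.
Criminal history: 7 prior points → Category II (2-9).
Level 14 falls in the 14 band.
Grid: Level 14 × Category II = 22-32 months.

22-32 months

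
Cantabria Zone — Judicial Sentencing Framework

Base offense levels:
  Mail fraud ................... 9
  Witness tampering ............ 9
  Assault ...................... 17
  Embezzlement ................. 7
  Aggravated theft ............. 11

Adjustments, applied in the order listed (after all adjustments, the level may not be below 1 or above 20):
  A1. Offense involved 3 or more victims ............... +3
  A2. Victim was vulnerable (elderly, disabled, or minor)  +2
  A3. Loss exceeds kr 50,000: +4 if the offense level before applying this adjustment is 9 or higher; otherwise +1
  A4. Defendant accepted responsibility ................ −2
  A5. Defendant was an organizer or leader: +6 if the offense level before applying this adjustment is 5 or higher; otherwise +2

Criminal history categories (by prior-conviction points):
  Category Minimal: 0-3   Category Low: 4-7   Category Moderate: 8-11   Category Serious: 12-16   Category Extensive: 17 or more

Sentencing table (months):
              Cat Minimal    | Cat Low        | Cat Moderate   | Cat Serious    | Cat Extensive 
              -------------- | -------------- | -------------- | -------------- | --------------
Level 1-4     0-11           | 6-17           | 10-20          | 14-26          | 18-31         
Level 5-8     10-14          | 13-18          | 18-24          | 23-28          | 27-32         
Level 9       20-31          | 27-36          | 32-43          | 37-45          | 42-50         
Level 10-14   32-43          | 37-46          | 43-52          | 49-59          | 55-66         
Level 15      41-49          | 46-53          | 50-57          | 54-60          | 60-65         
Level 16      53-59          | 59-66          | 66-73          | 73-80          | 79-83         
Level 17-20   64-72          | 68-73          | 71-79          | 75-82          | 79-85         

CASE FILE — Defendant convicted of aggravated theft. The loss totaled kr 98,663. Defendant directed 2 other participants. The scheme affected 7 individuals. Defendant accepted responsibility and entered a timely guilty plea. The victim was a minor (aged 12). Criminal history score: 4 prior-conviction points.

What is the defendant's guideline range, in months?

Base offense level for aggravated theft: 11.
A1 applies: 11 + 3 = 14.
A2 applies: 14 + 2 = 16.
A3 applies (level before this adjustment is 16 ≥ 9, so +4): 16 + 4 = 20.
A4 applies: 20 − 2 = 18.
A5 applies (level before this adjustment is 18 ≥ 5, so +6): 18 + 6 = 24.
Level 24 exceeds the maximum of 20; capped at 20.
Final offense level: 20.
Criminal history: 4 prior points → Category Low (4-7).
Level 20 falls in the 17-20 band.
Grid: Level 17-20 × Category Low = 68-73 months.

68-73 months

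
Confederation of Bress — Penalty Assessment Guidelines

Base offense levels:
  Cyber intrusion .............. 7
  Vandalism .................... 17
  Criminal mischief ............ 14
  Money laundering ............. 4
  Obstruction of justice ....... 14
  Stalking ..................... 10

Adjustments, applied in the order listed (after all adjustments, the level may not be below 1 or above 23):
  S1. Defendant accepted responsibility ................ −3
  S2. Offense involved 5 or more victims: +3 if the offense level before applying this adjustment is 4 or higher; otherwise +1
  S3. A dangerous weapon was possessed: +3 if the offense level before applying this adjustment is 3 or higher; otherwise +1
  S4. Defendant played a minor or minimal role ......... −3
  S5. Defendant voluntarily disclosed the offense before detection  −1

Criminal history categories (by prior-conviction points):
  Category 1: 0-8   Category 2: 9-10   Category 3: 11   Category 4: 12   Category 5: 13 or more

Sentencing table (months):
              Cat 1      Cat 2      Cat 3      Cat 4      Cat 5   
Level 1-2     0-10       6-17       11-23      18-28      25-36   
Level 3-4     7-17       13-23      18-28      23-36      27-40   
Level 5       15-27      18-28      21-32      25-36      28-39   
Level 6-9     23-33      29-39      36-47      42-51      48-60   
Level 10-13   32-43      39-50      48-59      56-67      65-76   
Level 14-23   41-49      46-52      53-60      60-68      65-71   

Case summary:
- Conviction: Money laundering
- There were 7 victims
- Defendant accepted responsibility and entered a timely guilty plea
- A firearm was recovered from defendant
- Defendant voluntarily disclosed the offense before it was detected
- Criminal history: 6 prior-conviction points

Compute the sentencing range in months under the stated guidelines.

Base offense level for money laundering: 4.
S1 applies: 4 − 3 = 1.
S2 applies (level before this adjustment is 1 < 4, so +1): 1 + 1 = 2.
S3 applies (level before this adjustment is 2 < 3, so +1): 2 + 1 = 3.
S4 does not apply.
S5 applies: 3 − 1 = 2.
Final offense level: 2.
Criminal history: 6 prior points → Category 1 (0-8).
Level 2 falls in the 1-2 band.
Grid: Level 1-2 × Category 1 = 0-10 months.

0-10 months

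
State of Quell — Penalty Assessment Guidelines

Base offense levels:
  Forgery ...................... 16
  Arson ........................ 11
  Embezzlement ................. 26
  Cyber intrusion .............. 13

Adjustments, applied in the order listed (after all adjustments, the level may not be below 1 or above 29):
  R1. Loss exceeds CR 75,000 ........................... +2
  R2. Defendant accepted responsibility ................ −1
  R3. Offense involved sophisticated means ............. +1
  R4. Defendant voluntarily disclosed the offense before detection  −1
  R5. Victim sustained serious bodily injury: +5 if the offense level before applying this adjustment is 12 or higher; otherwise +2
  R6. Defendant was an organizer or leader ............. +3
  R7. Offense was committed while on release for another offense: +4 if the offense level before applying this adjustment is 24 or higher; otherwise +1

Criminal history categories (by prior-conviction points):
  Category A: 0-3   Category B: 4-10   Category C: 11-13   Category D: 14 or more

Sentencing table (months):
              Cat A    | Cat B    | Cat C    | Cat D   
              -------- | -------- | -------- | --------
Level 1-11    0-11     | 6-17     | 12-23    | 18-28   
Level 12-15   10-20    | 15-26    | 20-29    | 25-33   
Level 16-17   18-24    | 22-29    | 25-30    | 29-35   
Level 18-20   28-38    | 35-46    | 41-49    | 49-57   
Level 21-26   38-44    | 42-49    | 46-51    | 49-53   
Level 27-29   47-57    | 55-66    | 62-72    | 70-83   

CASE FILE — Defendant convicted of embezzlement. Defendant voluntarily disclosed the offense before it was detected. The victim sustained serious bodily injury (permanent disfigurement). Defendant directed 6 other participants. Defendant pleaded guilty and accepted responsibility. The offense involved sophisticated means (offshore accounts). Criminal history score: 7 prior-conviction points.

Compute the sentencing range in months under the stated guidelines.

Base offense level for embezzlement: 26.
R2 applies: 26 − 1 = 25.
R3 applies: 25 + 1 = 26.
R4 applies: 26 − 1 = 25.
R5 applies (level before this adjustment is 25 ≥ 12, so +5): 25 + 5 = 30.
R6 applies: 30 + 3 = 33.
Level 33 exceeds the maximum of 29; capped at 29.
Final offense level: 29.
Criminal history: 7 prior points → Category B (4-10).
Level 29 falls in the 27-29 band.
Grid: Level 27-29 × Category B = 55-66 months.

55-66 months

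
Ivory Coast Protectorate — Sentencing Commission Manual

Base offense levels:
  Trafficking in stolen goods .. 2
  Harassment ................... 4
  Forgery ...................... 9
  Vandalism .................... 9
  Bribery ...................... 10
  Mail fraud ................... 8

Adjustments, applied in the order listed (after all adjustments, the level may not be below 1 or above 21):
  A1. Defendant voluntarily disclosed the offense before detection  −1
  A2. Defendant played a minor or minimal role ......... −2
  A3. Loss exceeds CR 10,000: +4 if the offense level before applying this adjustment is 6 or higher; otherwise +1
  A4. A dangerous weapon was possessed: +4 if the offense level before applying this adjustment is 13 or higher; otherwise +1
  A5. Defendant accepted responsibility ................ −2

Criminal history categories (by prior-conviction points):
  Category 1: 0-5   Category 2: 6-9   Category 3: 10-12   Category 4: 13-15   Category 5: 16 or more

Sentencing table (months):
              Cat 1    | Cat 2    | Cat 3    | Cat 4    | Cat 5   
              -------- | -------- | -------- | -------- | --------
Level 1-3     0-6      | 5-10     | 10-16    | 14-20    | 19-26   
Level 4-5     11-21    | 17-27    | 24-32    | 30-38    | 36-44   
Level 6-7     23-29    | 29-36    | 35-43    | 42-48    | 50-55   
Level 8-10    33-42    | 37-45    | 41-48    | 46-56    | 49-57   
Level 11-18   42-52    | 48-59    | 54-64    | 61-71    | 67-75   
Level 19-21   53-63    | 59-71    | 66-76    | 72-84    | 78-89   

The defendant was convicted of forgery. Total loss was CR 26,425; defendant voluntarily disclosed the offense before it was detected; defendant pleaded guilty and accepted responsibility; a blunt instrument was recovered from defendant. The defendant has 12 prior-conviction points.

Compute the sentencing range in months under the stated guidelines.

Base offense level for forgery: 9.
A1 applies: 9 − 1 = 8.
A3 applies (level before this adjustment is 8 ≥ 6, so +4): 8 + 4 = 12.
A4 applies (level before this adjustment is 12 < 13, so +1): 12 + 1 = 13.
A5 applies: 13 − 2 = 11.
Final offense level: 11.
Criminal history: 12 prior points → Category 3 (10-12).
Level 11 falls in the 11-18 band.
Grid: Level 11-18 × Category 3 = 54-64 months.

54-64 months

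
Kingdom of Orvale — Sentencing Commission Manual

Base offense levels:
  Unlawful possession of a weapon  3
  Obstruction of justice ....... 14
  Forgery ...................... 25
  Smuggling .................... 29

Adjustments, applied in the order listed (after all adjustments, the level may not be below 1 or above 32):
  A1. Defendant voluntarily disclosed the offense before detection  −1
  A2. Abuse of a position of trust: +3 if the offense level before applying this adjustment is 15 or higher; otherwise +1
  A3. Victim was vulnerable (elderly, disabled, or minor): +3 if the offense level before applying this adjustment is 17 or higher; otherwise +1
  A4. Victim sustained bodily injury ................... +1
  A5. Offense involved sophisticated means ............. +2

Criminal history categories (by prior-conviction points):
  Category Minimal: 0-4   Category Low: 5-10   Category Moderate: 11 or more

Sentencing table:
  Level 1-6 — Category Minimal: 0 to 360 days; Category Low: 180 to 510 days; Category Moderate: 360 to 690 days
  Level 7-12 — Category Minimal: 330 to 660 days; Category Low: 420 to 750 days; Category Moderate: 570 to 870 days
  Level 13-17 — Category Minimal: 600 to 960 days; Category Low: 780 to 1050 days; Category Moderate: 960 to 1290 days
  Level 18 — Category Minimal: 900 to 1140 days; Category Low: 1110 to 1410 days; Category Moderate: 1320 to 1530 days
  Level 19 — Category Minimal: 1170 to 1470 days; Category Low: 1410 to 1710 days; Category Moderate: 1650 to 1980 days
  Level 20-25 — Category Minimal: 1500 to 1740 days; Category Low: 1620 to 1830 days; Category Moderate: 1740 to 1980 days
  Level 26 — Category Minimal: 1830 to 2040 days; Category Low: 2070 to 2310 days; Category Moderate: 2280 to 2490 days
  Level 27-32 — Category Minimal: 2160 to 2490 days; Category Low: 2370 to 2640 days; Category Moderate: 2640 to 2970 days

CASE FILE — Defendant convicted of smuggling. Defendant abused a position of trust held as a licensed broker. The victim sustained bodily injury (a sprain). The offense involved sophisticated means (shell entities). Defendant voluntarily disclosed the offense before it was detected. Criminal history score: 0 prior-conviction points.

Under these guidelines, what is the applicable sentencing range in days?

2160-2490 days

Base offense level for smuggling: 29.
A1 applies: 29 − 1 = 28.
A2 applies (level before this adjustment is 28 ≥ 15, so +3): 28 + 3 = 31.
A4 applies: 31 + 1 = 32.
A5 applies: 32 + 2 = 34.
Level 34 exceeds the maximum of 32; capped at 32.
Final offense level: 32.
Criminal history: 0 prior points → Category Minimal (0-4).
Level 32 falls in the 27-32 band.
Grid: Level 27-32 × Category Minimal = 2160-2490 days.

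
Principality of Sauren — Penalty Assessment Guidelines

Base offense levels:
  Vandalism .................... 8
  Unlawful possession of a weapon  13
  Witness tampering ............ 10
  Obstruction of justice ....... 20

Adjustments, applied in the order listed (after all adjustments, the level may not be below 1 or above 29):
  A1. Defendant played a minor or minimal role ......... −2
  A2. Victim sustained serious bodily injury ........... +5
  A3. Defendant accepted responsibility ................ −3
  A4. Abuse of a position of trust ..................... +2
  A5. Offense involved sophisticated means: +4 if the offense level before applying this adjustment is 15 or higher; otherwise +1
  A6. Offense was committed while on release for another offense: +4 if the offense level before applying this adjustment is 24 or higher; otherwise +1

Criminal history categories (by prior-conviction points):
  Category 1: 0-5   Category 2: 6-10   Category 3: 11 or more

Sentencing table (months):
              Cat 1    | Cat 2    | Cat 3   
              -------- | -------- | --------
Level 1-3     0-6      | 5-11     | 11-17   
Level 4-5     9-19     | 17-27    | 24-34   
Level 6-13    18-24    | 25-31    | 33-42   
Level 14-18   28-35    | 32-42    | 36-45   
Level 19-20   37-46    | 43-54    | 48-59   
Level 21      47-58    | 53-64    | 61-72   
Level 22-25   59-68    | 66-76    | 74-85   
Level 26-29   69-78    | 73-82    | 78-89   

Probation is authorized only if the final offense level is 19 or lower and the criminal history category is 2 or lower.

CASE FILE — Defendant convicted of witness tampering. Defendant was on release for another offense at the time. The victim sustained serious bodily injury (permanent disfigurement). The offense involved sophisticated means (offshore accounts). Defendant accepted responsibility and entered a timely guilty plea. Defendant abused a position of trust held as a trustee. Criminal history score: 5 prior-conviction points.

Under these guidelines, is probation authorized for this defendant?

Yes

Base offense level for witness tampering: 10.
A1 does not apply.
A2 applies: 10 + 5 = 15.
A3 applies: 15 − 3 = 12.
A4 applies: 12 + 2 = 14.
A5 applies (level before this adjustment is 14 < 15, so +1): 14 + 1 = 15.
A6 applies (level before this adjustment is 15 < 24, so +1): 15 + 1 = 16.
Final offense level: 16.
Criminal history: 5 prior points → Category 1 (0-5).
Level 16 falls in the 14-18 band.
Grid: Level 14-18 × Category 1 = 28-35 months.
Probation check: level 16 ≤ 19 and category 1 ≤ 2 → eligible.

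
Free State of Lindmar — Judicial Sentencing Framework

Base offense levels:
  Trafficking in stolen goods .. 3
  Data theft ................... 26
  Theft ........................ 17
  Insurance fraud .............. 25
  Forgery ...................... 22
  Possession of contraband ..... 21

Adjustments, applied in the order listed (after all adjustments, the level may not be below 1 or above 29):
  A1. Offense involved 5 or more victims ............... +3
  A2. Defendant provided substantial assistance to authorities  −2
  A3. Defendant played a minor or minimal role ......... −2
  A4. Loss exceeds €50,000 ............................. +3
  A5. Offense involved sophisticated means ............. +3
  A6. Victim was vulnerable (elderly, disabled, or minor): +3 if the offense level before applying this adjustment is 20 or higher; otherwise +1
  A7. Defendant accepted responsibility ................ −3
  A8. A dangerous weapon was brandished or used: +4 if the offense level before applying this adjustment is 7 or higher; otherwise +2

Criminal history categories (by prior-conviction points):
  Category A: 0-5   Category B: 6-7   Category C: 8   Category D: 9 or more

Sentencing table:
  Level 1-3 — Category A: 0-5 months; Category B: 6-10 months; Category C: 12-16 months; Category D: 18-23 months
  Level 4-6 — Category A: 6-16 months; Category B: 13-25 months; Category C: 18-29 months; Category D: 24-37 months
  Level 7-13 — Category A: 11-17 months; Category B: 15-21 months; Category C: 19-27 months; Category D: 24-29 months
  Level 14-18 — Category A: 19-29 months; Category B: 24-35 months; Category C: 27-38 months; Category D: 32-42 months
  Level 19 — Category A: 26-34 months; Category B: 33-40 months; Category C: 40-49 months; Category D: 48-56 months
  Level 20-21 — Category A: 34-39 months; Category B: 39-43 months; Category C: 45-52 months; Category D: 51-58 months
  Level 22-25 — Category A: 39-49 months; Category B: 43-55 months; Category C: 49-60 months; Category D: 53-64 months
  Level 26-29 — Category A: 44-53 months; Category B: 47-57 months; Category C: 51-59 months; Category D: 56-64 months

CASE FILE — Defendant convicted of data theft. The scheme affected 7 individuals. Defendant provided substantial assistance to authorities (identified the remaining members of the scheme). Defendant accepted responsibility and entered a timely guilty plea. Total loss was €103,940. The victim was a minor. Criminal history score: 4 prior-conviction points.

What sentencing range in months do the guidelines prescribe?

44-53 months

Base offense level for data theft: 26.
A1 applies: 26 + 3 = 29.
A2 applies: 29 − 2 = 27.
A4 applies: 27 + 3 = 30.
A6 applies (level before this adjustment is 30 ≥ 20, so +3): 30 + 3 = 33.
A7 applies: 33 − 3 = 30.
Level 30 exceeds the maximum of 29; capped at 29.
Final offense level: 29.
Criminal history: 4 prior points → Category A (0-5).
Level 29 falls in the 26-29 band.
Grid: Level 26-29 × Category A = 44-53 months.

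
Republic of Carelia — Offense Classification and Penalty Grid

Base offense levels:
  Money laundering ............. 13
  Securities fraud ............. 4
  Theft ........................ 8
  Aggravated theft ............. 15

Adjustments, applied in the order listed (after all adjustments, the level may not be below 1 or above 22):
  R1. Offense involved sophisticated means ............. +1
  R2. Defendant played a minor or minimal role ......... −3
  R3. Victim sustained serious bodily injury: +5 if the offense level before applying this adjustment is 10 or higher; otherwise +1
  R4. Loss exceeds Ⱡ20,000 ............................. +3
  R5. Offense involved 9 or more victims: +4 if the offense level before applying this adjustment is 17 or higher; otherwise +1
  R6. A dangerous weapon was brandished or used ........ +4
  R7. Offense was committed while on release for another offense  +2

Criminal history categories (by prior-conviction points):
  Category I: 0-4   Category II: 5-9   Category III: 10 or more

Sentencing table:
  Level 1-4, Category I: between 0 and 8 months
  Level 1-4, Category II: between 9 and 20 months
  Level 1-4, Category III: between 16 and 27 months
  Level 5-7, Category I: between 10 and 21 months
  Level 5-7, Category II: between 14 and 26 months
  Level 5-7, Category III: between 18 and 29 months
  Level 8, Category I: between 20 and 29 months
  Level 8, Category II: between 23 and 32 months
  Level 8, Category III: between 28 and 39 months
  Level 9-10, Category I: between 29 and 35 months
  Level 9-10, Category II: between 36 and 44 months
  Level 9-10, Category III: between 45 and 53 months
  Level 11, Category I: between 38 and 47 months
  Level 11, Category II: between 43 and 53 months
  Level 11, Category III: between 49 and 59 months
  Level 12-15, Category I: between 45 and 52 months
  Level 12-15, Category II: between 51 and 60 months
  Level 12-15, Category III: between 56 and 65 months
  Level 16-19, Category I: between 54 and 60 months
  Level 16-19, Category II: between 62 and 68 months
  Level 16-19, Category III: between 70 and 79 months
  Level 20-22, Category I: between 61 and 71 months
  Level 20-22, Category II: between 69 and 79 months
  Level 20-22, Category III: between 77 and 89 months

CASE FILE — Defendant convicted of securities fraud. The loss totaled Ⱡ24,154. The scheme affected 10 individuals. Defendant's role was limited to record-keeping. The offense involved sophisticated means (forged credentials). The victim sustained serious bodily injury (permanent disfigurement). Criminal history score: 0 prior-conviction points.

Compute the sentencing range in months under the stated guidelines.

10-21 months

Base offense level for securities fraud: 4.
R1 applies: 4 + 1 = 5.
R2 applies: 5 − 3 = 2.
R3 applies (level before this adjustment is 2 < 10, so +1): 2 + 1 = 3.
R4 applies: 3 + 3 = 6.
R5 applies (level before this adjustment is 6 < 17, so +1): 6 + 1 = 7.
R6 does not apply.
R7 does not apply.
Final offense level: 7.
Criminal history: 0 prior points → Category I (0-4).
Level 7 falls in the 5-7 band.
Grid: Level 5-7 × Category I = 10-21 months.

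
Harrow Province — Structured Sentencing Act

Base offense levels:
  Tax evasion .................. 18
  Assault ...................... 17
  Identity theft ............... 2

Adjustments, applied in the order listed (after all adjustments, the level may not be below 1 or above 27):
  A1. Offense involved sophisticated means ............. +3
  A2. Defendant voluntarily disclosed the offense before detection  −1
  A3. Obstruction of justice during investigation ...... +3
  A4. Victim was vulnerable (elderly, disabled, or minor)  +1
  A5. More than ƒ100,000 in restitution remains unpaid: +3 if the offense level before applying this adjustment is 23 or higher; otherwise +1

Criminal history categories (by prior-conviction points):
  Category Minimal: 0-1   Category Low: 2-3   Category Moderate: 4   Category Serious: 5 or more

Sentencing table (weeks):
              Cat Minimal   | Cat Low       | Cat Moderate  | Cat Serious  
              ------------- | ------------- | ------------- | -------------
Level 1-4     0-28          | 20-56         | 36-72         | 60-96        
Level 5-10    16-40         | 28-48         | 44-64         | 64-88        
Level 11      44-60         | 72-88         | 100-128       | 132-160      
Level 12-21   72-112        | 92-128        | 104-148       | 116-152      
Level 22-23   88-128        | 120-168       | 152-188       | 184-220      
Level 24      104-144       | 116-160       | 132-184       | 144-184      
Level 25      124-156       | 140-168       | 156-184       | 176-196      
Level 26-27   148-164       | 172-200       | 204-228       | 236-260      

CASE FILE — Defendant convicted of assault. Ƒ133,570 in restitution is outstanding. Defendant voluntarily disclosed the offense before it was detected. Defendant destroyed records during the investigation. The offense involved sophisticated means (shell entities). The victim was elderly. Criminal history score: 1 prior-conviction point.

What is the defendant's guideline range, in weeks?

148-164 weeks

Base offense level for assault: 17.
A1 applies: 17 + 3 = 20.
A2 applies: 20 − 1 = 19.
A3 applies: 19 + 3 = 22.
A4 applies: 22 + 1 = 23.
A5 applies (level before this adjustment is 23 ≥ 23, so +3): 23 + 3 = 26.
Final offense level: 26.
Criminal history: 1 prior point → Category Minimal (0-1).
Level 26 falls in the 26-27 band.
Grid: Level 26-27 × Category Minimal = 148-164 weeks.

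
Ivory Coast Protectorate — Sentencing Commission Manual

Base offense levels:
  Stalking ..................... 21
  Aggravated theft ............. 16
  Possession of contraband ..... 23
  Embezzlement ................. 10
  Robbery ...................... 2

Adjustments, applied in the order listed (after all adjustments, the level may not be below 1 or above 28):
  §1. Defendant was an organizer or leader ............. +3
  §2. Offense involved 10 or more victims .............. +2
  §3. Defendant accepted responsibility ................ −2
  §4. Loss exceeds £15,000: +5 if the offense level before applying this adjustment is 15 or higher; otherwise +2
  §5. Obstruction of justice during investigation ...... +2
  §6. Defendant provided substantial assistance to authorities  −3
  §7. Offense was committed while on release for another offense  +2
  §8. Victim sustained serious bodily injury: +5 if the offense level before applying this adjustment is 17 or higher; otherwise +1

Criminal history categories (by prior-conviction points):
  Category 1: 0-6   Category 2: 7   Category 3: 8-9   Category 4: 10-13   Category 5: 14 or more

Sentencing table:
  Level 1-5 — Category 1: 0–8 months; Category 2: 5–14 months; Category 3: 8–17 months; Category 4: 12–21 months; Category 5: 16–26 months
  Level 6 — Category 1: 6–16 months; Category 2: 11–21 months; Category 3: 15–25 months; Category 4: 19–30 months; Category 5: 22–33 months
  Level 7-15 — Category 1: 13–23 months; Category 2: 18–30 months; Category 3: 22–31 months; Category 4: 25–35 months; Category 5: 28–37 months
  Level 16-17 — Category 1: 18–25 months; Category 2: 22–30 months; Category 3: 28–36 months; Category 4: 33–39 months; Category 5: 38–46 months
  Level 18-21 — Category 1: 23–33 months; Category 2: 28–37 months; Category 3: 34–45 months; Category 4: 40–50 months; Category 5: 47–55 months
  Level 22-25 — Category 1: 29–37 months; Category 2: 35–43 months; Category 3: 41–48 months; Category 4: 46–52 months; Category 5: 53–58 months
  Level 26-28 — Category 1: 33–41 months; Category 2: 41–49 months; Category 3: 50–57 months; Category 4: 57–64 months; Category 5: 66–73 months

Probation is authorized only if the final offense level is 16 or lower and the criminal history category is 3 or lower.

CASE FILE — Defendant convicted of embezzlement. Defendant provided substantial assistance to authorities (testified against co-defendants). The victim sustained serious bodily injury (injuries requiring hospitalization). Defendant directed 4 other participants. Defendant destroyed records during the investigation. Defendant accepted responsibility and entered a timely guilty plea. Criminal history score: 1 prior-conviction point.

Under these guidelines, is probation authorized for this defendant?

Base offense level for embezzlement: 10.
§1 applies: 10 + 3 = 13.
§3 applies: 13 − 2 = 11.
§5 applies: 11 + 2 = 13.
§6 applies: 13 − 3 = 10.
§7 does not apply.
§8 applies (level before this adjustment is 10 < 17, so +1): 10 + 1 = 11.
Final offense level: 11.
Criminal history: 1 prior point → Category 1 (0-6).
Level 11 falls in the 7-15 band.
Grid: Level 7-15 × Category 1 = 13-23 months.
Probation check: level 11 ≤ 16 and category 1 ≤ 3 → eligible.

Yes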